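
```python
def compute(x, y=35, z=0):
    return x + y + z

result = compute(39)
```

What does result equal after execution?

Step 1: compute(39) uses defaults y = 35, z = 0.
Step 2: Returns 39 + 35 + 0 = 74.
Step 3: result = 74

The answer is 74.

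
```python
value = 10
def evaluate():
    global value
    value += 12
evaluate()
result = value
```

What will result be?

Step 1: value = 10 globally.
Step 2: evaluate() modifies global value: value += 12 = 22.
Step 3: result = 22

The answer is 22.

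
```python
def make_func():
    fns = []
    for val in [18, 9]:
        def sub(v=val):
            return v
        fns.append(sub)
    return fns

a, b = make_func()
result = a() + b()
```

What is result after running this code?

Step 1: Default argument v=val captures val at each iteration.
Step 2: a() returns 18 (captured at first iteration), b() returns 9 (captured at second).
Step 3: result = 18 + 9 = 27

The answer is 27.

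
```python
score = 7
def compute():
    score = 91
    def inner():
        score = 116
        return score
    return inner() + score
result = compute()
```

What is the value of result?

Step 1: compute() has local score = 91. inner() has local score = 116.
Step 2: inner() returns its local score = 116.
Step 3: compute() returns 116 + its own score (91) = 207

The answer is 207.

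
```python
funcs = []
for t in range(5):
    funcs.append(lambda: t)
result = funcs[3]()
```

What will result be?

Step 1: The loop creates 5 lambdas, all referencing the same variable t.
Step 2: After the loop, t = 4 (final value).
Step 3: funcs[3]() looks up t at call time and finds 4. This is the late binding gotcha. result = 4

The answer is 4.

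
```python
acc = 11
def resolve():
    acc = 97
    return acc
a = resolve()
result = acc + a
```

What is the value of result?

Step 1: Global acc = 11. resolve() returns local acc = 97.
Step 2: a = 97. Global acc still = 11.
Step 3: result = 11 + 97 = 108

The answer is 108.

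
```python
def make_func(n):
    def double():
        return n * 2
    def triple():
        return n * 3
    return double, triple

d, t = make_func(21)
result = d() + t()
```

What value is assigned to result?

Step 1: Both closures capture the same n = 21.
Step 2: d() = 21 * 2 = 42, t() = 21 * 3 = 63.
Step 3: result = 42 + 63 = 105

The answer is 105.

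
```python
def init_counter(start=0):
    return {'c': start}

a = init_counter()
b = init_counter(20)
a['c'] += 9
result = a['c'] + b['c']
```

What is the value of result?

Step 1: init_counter() returns a new dict each call (immutable default 0).
Step 2: a = {'c': 0}, b = {'c': 20}.
Step 3: a['c'] += 9 = 9. result = 9 + 20 = 29

The answer is 29.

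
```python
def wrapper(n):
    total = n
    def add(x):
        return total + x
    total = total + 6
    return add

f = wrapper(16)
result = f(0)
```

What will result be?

Step 1: wrapper(16) sets total = 16, then total = 16 + 6 = 22.
Step 2: Closures capture by reference, so add sees total = 22.
Step 3: f(0) returns 22 + 0 = 22

The answer is 22.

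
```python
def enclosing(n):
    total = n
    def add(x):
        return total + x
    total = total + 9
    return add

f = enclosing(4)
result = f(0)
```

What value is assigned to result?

Step 1: enclosing(4) sets total = 4, then total = 4 + 9 = 13.
Step 2: Closures capture by reference, so add sees total = 13.
Step 3: f(0) returns 13 + 0 = 13

The answer is 13.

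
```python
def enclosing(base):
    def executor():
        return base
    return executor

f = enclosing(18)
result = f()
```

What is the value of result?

Step 1: enclosing(18) creates closure capturing base = 18.
Step 2: f() returns the captured base = 18.
Step 3: result = 18

The answer is 18.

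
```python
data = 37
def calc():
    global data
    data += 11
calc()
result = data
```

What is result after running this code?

Step 1: data = 37 globally.
Step 2: calc() modifies global data: data += 11 = 48.
Step 3: result = 48

The answer is 48.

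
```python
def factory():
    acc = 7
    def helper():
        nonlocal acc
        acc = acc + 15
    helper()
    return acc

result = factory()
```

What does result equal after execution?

Step 1: factory() sets acc = 7.
Step 2: helper() uses nonlocal to modify acc in factory's scope: acc = 7 + 15 = 22.
Step 3: factory() returns the modified acc = 22

The answer is 22.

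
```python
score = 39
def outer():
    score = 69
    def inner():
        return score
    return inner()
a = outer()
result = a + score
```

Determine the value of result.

Step 1: outer() has local score = 69. inner() reads from enclosing.
Step 2: outer() returns 69. Global score = 39 unchanged.
Step 3: result = 69 + 39 = 108

The answer is 108.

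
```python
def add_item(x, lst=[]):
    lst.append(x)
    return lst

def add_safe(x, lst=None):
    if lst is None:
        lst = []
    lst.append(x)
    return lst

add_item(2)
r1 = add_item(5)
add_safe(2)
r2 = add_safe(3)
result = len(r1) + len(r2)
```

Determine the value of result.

Step 1: add_item shares mutable default: after 2 calls, lst = [2, 5], len = 2.
Step 2: add_safe creates fresh list each time: r2 = [3], len = 1.
Step 3: result = 2 + 1 = 3

The answer is 3.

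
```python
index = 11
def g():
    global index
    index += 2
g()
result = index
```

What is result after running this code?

Step 1: index = 11 globally.
Step 2: g() modifies global index: index += 2 = 13.
Step 3: result = 13

The answer is 13.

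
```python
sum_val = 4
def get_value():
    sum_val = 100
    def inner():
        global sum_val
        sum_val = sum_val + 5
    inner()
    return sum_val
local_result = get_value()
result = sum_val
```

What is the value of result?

Step 1: Global sum_val = 4. get_value() creates local sum_val = 100.
Step 2: inner() declares global sum_val and adds 5: global sum_val = 4 + 5 = 9.
Step 3: get_value() returns its local sum_val = 100 (unaffected by inner).
Step 4: result = global sum_val = 9

The answer is 9.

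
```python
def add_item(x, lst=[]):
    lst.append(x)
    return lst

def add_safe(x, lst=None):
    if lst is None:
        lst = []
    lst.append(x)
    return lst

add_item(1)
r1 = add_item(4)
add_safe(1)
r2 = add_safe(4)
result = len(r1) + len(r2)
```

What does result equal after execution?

Step 1: add_item shares mutable default: after 2 calls, lst = [1, 4], len = 2.
Step 2: add_safe creates fresh list each time: r2 = [4], len = 1.
Step 3: result = 2 + 1 = 3

The answer is 3.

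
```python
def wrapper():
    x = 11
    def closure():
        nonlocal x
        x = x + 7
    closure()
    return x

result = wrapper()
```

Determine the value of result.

Step 1: wrapper() sets x = 11.
Step 2: closure() uses nonlocal to modify x in wrapper's scope: x = 11 + 7 = 18.
Step 3: wrapper() returns the modified x = 18

The answer is 18.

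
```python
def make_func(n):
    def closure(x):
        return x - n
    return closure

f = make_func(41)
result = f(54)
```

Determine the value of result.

Step 1: make_func(41) creates a closure capturing n = 41.
Step 2: f(54) computes 54 - 41 = 13.
Step 3: result = 13

The answer is 13.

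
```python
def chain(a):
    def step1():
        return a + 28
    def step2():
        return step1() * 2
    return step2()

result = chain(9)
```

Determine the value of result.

Step 1: chain(9) captures a = 9.
Step 2: step2() calls step1() which returns 9 + 28 = 37.
Step 3: step2() returns 37 * 2 = 74

The answer is 74.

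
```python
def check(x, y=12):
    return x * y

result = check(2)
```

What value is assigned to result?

Step 1: check(2) uses default y = 12.
Step 2: Returns 2 * 12 = 24.
Step 3: result = 24

The answer is 24.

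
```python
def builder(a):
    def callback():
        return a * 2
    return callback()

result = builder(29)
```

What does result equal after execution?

Step 1: builder(29) binds parameter a = 29.
Step 2: callback() accesses a = 29 from enclosing scope.
Step 3: result = 29 * 2 = 58

The answer is 58.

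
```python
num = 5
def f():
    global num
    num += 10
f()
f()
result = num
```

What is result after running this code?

Step 1: num = 5.
Step 2: First f(): num = 5 + 10 = 15.
Step 3: Second f(): num = 15 + 10 = 25. result = 25

The answer is 25.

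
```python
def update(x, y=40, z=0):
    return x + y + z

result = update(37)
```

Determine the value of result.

Step 1: update(37) uses defaults y = 40, z = 0.
Step 2: Returns 37 + 40 + 0 = 77.
Step 3: result = 77

The answer is 77.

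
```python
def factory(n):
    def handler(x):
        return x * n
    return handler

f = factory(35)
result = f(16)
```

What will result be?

Step 1: factory(35) creates a closure capturing n = 35.
Step 2: f(16) computes 16 * 35 = 560.
Step 3: result = 560

The answer is 560.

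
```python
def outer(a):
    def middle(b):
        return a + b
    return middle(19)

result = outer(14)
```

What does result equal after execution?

Step 1: outer(14) passes a = 14.
Step 2: middle(19) has b = 19, reads a = 14 from enclosing.
Step 3: result = 14 + 19 = 33

The answer is 33.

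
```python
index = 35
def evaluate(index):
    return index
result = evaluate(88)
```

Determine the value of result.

Step 1: Global index = 35.
Step 2: evaluate(88) takes parameter index = 88, which shadows the global.
Step 3: result = 88

The answer is 88.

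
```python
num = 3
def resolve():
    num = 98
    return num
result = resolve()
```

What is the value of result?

Step 1: Global num = 3.
Step 2: resolve() creates local num = 98, shadowing the global.
Step 3: Returns local num = 98. result = 98

The answer is 98.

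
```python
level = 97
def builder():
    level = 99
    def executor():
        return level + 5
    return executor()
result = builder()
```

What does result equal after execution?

Step 1: builder() shadows global level with level = 99.
Step 2: executor() finds level = 99 in enclosing scope, computes 99 + 5 = 104.
Step 3: result = 104

The answer is 104.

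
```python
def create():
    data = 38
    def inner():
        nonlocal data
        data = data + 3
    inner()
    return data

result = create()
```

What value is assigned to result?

Step 1: create() sets data = 38.
Step 2: inner() uses nonlocal to modify data in create's scope: data = 38 + 3 = 41.
Step 3: create() returns the modified data = 41

The answer is 41.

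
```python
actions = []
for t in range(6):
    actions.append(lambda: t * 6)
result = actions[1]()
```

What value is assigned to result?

Step 1: All lambdas reference the same variable t (late binding).
Step 2: After the loop, t = 5. Every lambda returns t * 6.
Step 3: actions[1]() = 5 * 6 = 30

The answer is 30.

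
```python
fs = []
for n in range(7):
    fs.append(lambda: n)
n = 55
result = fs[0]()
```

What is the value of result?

Step 1: Lambdas capture the variable n by reference, not by value.
Step 2: After the loop, n is reassigned to 55.
Step 3: fs[0]() looks up the current n = 55. result = 55

The answer is 55.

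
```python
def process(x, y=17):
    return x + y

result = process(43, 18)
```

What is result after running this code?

Step 1: process(43, 18) overrides default y with 18.
Step 2: Returns 43 + 18 = 61.
Step 3: result = 61

The answer is 61.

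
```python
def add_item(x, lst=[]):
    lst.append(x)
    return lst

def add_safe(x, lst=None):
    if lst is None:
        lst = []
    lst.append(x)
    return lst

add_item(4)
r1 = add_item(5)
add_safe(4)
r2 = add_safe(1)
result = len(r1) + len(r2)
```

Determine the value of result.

Step 1: add_item shares mutable default: after 2 calls, lst = [4, 5], len = 2.
Step 2: add_safe creates fresh list each time: r2 = [1], len = 1.
Step 3: result = 2 + 1 = 3

The answer is 3.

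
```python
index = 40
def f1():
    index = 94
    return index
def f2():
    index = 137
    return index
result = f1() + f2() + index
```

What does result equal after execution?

Step 1: Each function shadows global index with its own local.
Step 2: f1() returns 94, f2() returns 137.
Step 3: Global index = 40 is unchanged. result = 94 + 137 + 40 = 271

The answer is 271.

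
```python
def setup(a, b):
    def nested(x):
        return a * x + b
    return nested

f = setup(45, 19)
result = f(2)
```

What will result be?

Step 1: setup(45, 19) captures a = 45, b = 19.
Step 2: f(2) computes 45 * 2 + 19 = 109.
Step 3: result = 109

The answer is 109.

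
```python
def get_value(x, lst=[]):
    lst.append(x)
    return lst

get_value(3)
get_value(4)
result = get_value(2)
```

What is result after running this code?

Step 1: Mutable default argument gotcha! The list [] is created once.
Step 2: Each call appends to the SAME list: [3], [3, 4], [3, 4, 2].
Step 3: result = [3, 4, 2]

The answer is [3, 4, 2].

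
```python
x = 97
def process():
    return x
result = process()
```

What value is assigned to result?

Step 1: x = 97 is defined in the global scope.
Step 2: process() looks up x. No local x exists, so Python checks the global scope via LEGB rule and finds x = 97.
Step 3: result = 97

The answer is 97.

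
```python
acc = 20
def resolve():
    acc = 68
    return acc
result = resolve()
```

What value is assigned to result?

Step 1: Global acc = 20.
Step 2: resolve() creates local acc = 68, shadowing the global.
Step 3: Returns local acc = 68. result = 68

The answer is 68.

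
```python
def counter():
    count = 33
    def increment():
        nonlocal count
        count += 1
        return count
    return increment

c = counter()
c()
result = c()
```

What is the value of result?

Step 1: counter() creates closure with count = 33.
Step 2: Each c() call increments count via nonlocal. After 2 calls: 33 + 2 = 35.
Step 3: result = 35

The answer is 35.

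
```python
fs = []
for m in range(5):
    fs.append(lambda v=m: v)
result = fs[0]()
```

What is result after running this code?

Step 1: Default argument v=m captures m's value at each iteration.
Step 2: fs[0] captured v = 0 when m was 0.
Step 3: result = 0

The answer is 0.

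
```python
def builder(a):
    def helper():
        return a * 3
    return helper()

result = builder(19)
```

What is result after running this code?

Step 1: builder(19) binds parameter a = 19.
Step 2: helper() accesses a = 19 from enclosing scope.
Step 3: result = 19 * 3 = 57

The answer is 57.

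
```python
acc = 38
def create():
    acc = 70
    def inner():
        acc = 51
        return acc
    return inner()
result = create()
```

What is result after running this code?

Step 1: Three scopes define acc: global (38), create (70), inner (51).
Step 2: inner() has its own local acc = 51, which shadows both enclosing and global.
Step 3: result = 51 (local wins in LEGB)

The answer is 51.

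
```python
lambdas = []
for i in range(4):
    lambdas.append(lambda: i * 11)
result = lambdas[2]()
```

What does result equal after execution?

Step 1: All lambdas reference the same variable i (late binding).
Step 2: After the loop, i = 3. Every lambda returns i * 11.
Step 3: lambdas[2]() = 3 * 11 = 33

The answer is 33.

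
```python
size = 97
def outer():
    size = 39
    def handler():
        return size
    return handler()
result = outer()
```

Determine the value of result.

Step 1: size = 97 globally, but outer() defines size = 39 locally.
Step 2: handler() looks up size. Not in local scope, so checks enclosing scope (outer) and finds size = 39.
Step 3: result = 39

The answer is 39.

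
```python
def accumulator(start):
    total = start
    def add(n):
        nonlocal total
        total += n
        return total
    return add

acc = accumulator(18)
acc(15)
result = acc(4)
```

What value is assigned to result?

Step 1: accumulator(18) creates closure with total = 18.
Step 2: First acc(15): total = 18 + 15 = 33.
Step 3: Second acc(4): total = 33 + 4 = 37. result = 37

The answer is 37.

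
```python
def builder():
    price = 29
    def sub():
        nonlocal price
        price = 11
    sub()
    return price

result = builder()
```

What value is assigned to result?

Step 1: builder() sets price = 29.
Step 2: sub() uses nonlocal to reassign price = 11.
Step 3: result = 11

The answer is 11.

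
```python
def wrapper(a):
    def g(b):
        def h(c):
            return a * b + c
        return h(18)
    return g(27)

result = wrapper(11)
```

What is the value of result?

Step 1: a = 11, b = 27, c = 18.
Step 2: h() computes a * b + c = 11 * 27 + 18 = 315.
Step 3: result = 315

The answer is 315.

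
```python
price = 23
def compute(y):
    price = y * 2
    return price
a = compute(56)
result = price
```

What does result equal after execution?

Step 1: Global price = 23.
Step 2: compute(56) creates local price = 56 * 2 = 112.
Step 3: Global price unchanged because no global keyword. result = 23

The answer is 23.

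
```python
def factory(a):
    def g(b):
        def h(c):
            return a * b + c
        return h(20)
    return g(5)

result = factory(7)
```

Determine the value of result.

Step 1: a = 7, b = 5, c = 20.
Step 2: h() computes a * b + c = 7 * 5 + 20 = 55.
Step 3: result = 55

The answer is 55.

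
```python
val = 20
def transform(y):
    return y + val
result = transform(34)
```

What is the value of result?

Step 1: val = 20 is defined globally.
Step 2: transform(34) uses parameter y = 34 and looks up val from global scope = 20.
Step 3: result = 34 + 20 = 54

The answer is 54.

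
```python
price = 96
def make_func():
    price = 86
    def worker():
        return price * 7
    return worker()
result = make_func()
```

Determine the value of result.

Step 1: make_func() shadows global price with price = 86.
Step 2: worker() finds price = 86 in enclosing scope, computes 86 * 7 = 602.
Step 3: result = 602

The answer is 602.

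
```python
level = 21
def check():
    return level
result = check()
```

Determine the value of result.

Step 1: level = 21 is defined in the global scope.
Step 2: check() looks up level. No local level exists, so Python checks the global scope via LEGB rule and finds level = 21.
Step 3: result = 21

The answer is 21.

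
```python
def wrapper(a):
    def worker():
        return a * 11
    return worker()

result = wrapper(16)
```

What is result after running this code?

Step 1: wrapper(16) binds parameter a = 16.
Step 2: worker() accesses a = 16 from enclosing scope.
Step 3: result = 16 * 11 = 176

The answer is 176.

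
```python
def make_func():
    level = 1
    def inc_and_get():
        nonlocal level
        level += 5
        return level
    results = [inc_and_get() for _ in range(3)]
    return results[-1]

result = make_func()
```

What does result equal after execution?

Step 1: level = 1.
Step 2: Three calls to inc_and_get(), each adding 5.
Step 3: Last value = 1 + 5 * 3 = 16

The answer is 16.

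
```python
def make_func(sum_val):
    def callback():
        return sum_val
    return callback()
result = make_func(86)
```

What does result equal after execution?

Step 1: make_func(86) binds parameter sum_val = 86.
Step 2: callback() looks up sum_val in enclosing scope and finds the parameter sum_val = 86.
Step 3: result = 86

The answer is 86.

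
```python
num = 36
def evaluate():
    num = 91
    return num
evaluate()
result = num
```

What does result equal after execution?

Step 1: Global num = 36.
Step 2: evaluate() creates local num = 91 (shadow, not modification).
Step 3: After evaluate() returns, global num is unchanged. result = 36

The answer is 36.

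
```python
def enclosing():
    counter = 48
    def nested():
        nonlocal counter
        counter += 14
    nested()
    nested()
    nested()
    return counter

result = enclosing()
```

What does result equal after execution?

Step 1: counter starts at 48.
Step 2: nested() is called 3 times, each adding 14.
Step 3: counter = 48 + 14 * 3 = 90

The answer is 90.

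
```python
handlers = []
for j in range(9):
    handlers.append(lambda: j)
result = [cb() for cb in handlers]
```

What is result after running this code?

Step 1: All 9 lambdas share the same variable j.
Step 2: After the loop, j = 8.
Step 3: Each call returns 8. result = [8, 8, 8, 8, 8, 8, 8, 8, 8]

The answer is [8, 8, 8, 8, 8, 8, 8, 8, 8].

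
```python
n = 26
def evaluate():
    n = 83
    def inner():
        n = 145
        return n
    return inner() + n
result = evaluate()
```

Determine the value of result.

Step 1: evaluate() has local n = 83. inner() has local n = 145.
Step 2: inner() returns its local n = 145.
Step 3: evaluate() returns 145 + its own n (83) = 228

The answer is 228.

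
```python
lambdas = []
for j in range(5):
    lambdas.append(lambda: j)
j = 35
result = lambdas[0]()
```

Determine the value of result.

Step 1: Lambdas capture the variable j by reference, not by value.
Step 2: After the loop, j is reassigned to 35.
Step 3: lambdas[0]() looks up the current j = 35. result = 35

The answer is 35.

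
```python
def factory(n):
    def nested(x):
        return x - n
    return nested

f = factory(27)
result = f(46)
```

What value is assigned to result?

Step 1: factory(27) creates a closure capturing n = 27.
Step 2: f(46) computes 46 - 27 = 19.
Step 3: result = 19

The answer is 19.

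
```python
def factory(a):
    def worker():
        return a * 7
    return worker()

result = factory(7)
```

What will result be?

Step 1: factory(7) binds parameter a = 7.
Step 2: worker() accesses a = 7 from enclosing scope.
Step 3: result = 7 * 7 = 49

The answer is 49.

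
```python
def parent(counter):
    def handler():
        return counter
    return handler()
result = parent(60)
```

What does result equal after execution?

Step 1: parent(60) binds parameter counter = 60.
Step 2: handler() looks up counter in enclosing scope and finds the parameter counter = 60.
Step 3: result = 60

The answer is 60.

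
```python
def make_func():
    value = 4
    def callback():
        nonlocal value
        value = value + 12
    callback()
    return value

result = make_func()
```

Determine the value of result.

Step 1: make_func() sets value = 4.
Step 2: callback() uses nonlocal to modify value in make_func's scope: value = 4 + 12 = 16.
Step 3: make_func() returns the modified value = 16

The answer is 16.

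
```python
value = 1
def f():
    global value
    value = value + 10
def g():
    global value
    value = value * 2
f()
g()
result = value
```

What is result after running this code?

Step 1: value = 1.
Step 2: f() adds 10: value = 1 + 10 = 11.
Step 3: g() doubles: value = 11 * 2 = 22.
Step 4: result = 22

The answer is 22.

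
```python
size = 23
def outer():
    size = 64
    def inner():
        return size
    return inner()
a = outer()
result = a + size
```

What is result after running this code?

Step 1: outer() has local size = 64. inner() reads from enclosing.
Step 2: outer() returns 64. Global size = 23 unchanged.
Step 3: result = 64 + 23 = 87

The answer is 87.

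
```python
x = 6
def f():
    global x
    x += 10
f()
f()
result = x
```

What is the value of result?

Step 1: x = 6.
Step 2: First f(): x = 6 + 10 = 16.
Step 3: Second f(): x = 16 + 10 = 26. result = 26

The answer is 26.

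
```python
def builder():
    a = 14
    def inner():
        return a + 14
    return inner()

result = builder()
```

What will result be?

Step 1: builder() defines a = 14.
Step 2: inner() reads a = 14 from enclosing scope, returns 14 + 14 = 28.
Step 3: result = 28

The answer is 28.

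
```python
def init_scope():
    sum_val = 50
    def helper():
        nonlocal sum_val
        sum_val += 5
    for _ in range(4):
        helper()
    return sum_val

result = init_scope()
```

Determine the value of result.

Step 1: sum_val = 50.
Step 2: helper() is called 4 times in a loop, each adding 5 via nonlocal.
Step 3: sum_val = 50 + 5 * 4 = 70

The answer is 70.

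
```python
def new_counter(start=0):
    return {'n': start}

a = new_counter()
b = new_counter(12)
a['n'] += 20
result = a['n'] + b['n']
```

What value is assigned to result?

Step 1: new_counter() returns a new dict each call (immutable default 0).
Step 2: a = {'n': 0}, b = {'n': 12}.
Step 3: a['n'] += 20 = 20. result = 20 + 12 = 32

The answer is 32.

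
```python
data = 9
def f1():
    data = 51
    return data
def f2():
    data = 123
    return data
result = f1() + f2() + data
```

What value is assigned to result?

Step 1: Each function shadows global data with its own local.
Step 2: f1() returns 51, f2() returns 123.
Step 3: Global data = 9 is unchanged. result = 51 + 123 + 9 = 183

The answer is 183.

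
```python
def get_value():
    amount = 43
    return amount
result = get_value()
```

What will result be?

Step 1: get_value() defines amount = 43 in its local scope.
Step 2: return amount finds the local variable amount = 43.
Step 3: result = 43

The answer is 43.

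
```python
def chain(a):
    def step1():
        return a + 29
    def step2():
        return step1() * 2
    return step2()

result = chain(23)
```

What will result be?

Step 1: chain(23) captures a = 23.
Step 2: step2() calls step1() which returns 23 + 29 = 52.
Step 3: step2() returns 52 * 2 = 104

The answer is 104.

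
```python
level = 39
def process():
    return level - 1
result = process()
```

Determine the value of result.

Step 1: level = 39 is defined globally.
Step 2: process() looks up level from global scope = 39, then computes 39 - 1 = 38.
Step 3: result = 38

The answer is 38.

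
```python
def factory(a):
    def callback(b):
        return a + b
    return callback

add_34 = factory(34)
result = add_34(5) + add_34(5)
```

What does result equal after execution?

Step 1: add_34 captures a = 34.
Step 2: add_34(5) = 34 + 5 = 39, called twice.
Step 3: result = 39 + 39 = 78

The answer is 78.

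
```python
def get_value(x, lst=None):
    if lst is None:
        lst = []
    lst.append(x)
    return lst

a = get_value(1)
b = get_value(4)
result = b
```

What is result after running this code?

Step 1: None default with guard creates a NEW list each call.
Step 2: a = [1] (fresh list). b = [4] (another fresh list).
Step 3: result = [4] (this is the fix for mutable default)

The answer is [4].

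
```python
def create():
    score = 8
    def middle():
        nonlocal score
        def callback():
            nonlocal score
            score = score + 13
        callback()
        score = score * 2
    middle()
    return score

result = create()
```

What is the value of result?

Step 1: score = 8.
Step 2: callback() adds 13: score = 8 + 13 = 21.
Step 3: middle() doubles: score = 21 * 2 = 42.
Step 4: result = 42

The answer is 42.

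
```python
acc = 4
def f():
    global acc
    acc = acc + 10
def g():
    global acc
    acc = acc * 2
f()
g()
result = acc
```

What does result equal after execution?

Step 1: acc = 4.
Step 2: f() adds 10: acc = 4 + 10 = 14.
Step 3: g() doubles: acc = 14 * 2 = 28.
Step 4: result = 28

The answer is 28.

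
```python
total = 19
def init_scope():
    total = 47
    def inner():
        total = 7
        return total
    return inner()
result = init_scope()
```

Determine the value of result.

Step 1: Three scopes define total: global (19), init_scope (47), inner (7).
Step 2: inner() has its own local total = 7, which shadows both enclosing and global.
Step 3: result = 7 (local wins in LEGB)

The answer is 7.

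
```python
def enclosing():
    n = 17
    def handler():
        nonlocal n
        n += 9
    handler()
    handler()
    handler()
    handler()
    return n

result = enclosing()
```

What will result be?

Step 1: n starts at 17.
Step 2: handler() is called 4 times, each adding 9.
Step 3: n = 17 + 9 * 4 = 53

The answer is 53.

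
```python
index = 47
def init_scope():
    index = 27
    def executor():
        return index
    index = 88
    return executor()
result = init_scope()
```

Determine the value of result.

Step 1: init_scope() sets index = 27, then later index = 88.
Step 2: executor() is called after index is reassigned to 88. Closures capture variables by reference, not by value.
Step 3: result = 88

The answer is 88.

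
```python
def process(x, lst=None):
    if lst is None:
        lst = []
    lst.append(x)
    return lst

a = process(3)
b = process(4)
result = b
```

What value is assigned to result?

Step 1: None default with guard creates a NEW list each call.
Step 2: a = [3] (fresh list). b = [4] (another fresh list).
Step 3: result = [4] (this is the fix for mutable default)

The answer is [4].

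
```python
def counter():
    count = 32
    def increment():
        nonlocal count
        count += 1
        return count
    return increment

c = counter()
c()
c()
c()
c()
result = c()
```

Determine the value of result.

Step 1: counter() creates closure with count = 32.
Step 2: Each c() call increments count via nonlocal. After 5 calls: 32 + 5 = 37.
Step 3: result = 37

The answer is 37.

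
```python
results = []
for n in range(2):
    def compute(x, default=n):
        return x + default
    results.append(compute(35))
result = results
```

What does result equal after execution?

Step 1: Default argument default=n is evaluated at function definition time.
Step 2: Each iteration creates compute with default = current n value.
Step 3: compute(35) returns 35 + default. results = [35, 36]

The answer is [35, 36].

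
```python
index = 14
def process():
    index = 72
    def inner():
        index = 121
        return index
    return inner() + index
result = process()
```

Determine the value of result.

Step 1: process() has local index = 72. inner() has local index = 121.
Step 2: inner() returns its local index = 121.
Step 3: process() returns 121 + its own index (72) = 193

The answer is 193.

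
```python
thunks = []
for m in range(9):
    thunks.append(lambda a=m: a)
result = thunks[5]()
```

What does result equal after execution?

Step 1: Default argument a=m captures m's value at each iteration.
Step 2: thunks[5] captured a = 5 when m was 5.
Step 3: result = 5

The answer is 5.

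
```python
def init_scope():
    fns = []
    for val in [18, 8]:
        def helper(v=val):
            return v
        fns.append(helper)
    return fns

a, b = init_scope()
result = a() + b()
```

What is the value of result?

Step 1: Default argument v=val captures val at each iteration.
Step 2: a() returns 18 (captured at first iteration), b() returns 8 (captured at second).
Step 3: result = 18 + 8 = 26

The answer is 26.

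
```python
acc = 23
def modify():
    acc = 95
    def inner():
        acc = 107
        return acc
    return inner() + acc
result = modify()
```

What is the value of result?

Step 1: modify() has local acc = 95. inner() has local acc = 107.
Step 2: inner() returns its local acc = 107.
Step 3: modify() returns 107 + its own acc (95) = 202

The answer is 202.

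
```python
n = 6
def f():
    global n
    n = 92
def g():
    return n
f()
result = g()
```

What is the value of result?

Step 1: n = 6.
Step 2: f() sets global n = 92.
Step 3: g() reads global n = 92. result = 92

The answer is 92.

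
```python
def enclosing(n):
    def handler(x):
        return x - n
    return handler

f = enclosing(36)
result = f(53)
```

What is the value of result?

Step 1: enclosing(36) creates a closure capturing n = 36.
Step 2: f(53) computes 53 - 36 = 17.
Step 3: result = 17

The answer is 17.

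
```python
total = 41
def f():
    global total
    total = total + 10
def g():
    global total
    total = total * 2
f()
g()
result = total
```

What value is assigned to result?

Step 1: total = 41.
Step 2: f() adds 10: total = 41 + 10 = 51.
Step 3: g() doubles: total = 51 * 2 = 102.
Step 4: result = 102

The answer is 102.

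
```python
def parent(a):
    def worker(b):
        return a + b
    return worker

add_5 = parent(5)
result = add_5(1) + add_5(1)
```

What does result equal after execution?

Step 1: add_5 captures a = 5.
Step 2: add_5(1) = 5 + 1 = 6, called twice.
Step 3: result = 6 + 6 = 12

The answer is 12.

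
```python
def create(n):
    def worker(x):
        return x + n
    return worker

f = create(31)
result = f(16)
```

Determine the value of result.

Step 1: create(31) creates a closure that captures n = 31.
Step 2: f(16) calls the closure with x = 16, returning 16 + 31 = 47.
Step 3: result = 47

The answer is 47.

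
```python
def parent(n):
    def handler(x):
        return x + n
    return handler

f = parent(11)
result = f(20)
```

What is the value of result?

Step 1: parent(11) creates a closure that captures n = 11.
Step 2: f(20) calls the closure with x = 20, returning 20 + 11 = 31.
Step 3: result = 31

The answer is 31.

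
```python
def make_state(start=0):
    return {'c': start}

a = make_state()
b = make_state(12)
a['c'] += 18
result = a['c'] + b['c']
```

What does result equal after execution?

Step 1: make_state() returns a new dict each call (immutable default 0).
Step 2: a = {'c': 0}, b = {'c': 12}.
Step 3: a['c'] += 18 = 18. result = 18 + 12 = 30

The answer is 30.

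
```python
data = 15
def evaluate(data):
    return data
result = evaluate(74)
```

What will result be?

Step 1: Global data = 15.
Step 2: evaluate(74) takes parameter data = 74, which shadows the global.
Step 3: result = 74

The answer is 74.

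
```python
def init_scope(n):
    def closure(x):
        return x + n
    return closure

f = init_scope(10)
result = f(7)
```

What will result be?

Step 1: init_scope(10) creates a closure that captures n = 10.
Step 2: f(7) calls the closure with x = 7, returning 7 + 10 = 17.
Step 3: result = 17

The answer is 17.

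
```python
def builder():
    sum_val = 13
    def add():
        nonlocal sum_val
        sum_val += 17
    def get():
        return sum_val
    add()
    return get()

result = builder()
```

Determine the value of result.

Step 1: sum_val = 13. add() modifies it via nonlocal, get() reads it.
Step 2: add() makes sum_val = 13 + 17 = 30.
Step 3: get() returns 30. result = 30

The answer is 30.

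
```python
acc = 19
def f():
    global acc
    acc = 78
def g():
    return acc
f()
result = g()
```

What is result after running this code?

Step 1: acc = 19.
Step 2: f() sets global acc = 78.
Step 3: g() reads global acc = 78. result = 78

The answer is 78.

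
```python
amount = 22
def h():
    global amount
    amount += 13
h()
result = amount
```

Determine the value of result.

Step 1: amount = 22 globally.
Step 2: h() modifies global amount: amount += 13 = 35.
Step 3: result = 35

The answer is 35.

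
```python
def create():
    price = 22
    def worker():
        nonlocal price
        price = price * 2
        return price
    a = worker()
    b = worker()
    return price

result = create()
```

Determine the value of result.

Step 1: price starts at 22.
Step 2: First worker(): price = 22 * 2 = 44.
Step 3: Second worker(): price = 44 * 2 = 88.
Step 4: result = 88

The answer is 88.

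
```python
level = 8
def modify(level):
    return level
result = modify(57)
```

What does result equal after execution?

Step 1: Global level = 8.
Step 2: modify(57) takes parameter level = 57, which shadows the global.
Step 3: result = 57

The answer is 57.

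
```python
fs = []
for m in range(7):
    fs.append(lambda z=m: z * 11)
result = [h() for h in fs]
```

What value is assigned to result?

Step 1: Default arg z=m captures m at each iteration.
Step 2: fs[k] has z defaulting to k, returns k * 11.
Step 3: result = [0, 11, 22, 33, 44, 55, 66]

The answer is [0, 11, 22, 33, 44, 55, 66].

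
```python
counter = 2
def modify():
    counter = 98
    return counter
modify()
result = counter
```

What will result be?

Step 1: counter = 2 globally.
Step 2: modify() creates a LOCAL counter = 98 (no global keyword!).
Step 3: The global counter is unchanged. result = 2

The answer is 2.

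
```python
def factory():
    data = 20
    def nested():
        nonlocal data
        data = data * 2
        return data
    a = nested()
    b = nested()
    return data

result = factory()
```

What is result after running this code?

Step 1: data starts at 20.
Step 2: First nested(): data = 20 * 2 = 40.
Step 3: Second nested(): data = 40 * 2 = 80.
Step 4: result = 80

The answer is 80.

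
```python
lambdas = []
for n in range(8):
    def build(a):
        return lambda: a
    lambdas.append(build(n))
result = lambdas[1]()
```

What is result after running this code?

Step 1: build(n) creates a new scope capturing a = n at call time.
Step 2: lambdas[1] = build(1), so its lambda captures a = 1.
Step 3: result = 1 (closure factory fixes late binding)

The answer is 1.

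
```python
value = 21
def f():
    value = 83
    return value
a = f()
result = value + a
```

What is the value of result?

Step 1: Global value = 21. f() returns local value = 83.
Step 2: a = 83. Global value still = 21.
Step 3: result = 21 + 83 = 104

The answer is 104.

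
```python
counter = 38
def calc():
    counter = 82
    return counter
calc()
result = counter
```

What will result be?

Step 1: Global counter = 38.
Step 2: calc() creates local counter = 82 (shadow, not modification).
Step 3: After calc() returns, global counter is unchanged. result = 38

The answer is 38.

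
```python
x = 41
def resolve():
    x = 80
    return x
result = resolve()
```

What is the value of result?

Step 1: Global x = 41.
Step 2: resolve() creates local x = 80, shadowing the global.
Step 3: Returns local x = 80. result = 80

The answer is 80.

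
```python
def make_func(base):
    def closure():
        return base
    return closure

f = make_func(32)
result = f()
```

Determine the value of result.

Step 1: make_func(32) creates closure capturing base = 32.
Step 2: f() returns the captured base = 32.
Step 3: result = 32

The answer is 32.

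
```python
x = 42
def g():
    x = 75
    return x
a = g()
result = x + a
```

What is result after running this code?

Step 1: Global x = 42. g() returns local x = 75.
Step 2: a = 75. Global x still = 42.
Step 3: result = 42 + 75 = 117

The answer is 117.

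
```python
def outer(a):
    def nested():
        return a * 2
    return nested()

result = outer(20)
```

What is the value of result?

Step 1: outer(20) binds parameter a = 20.
Step 2: nested() accesses a = 20 from enclosing scope.
Step 3: result = 20 * 2 = 40

The answer is 40.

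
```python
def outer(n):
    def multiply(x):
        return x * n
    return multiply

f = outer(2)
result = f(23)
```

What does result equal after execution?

Step 1: outer(2) returns multiply closure with n = 2.
Step 2: f(23) computes 23 * 2 = 46.
Step 3: result = 46

The answer is 46.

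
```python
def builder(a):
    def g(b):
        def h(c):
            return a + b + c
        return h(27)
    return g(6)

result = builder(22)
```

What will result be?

Step 1: a = 22, b = 6, c = 27 across three nested scopes.
Step 2: h() accesses all three via LEGB rule.
Step 3: result = 22 + 6 + 27 = 55

The answer is 55.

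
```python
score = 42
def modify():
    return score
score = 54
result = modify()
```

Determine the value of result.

Step 1: score is first set to 42, then reassigned to 54.
Step 2: modify() is called after the reassignment, so it looks up the current global score = 54.
Step 3: result = 54

The answer is 54.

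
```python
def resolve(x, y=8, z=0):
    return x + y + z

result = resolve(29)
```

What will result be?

Step 1: resolve(29) uses defaults y = 8, z = 0.
Step 2: Returns 29 + 8 + 0 = 37.
Step 3: result = 37

The answer is 37.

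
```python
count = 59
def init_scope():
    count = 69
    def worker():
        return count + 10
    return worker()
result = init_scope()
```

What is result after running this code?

Step 1: init_scope() shadows global count with count = 69.
Step 2: worker() finds count = 69 in enclosing scope, computes 69 + 10 = 79.
Step 3: result = 79

The answer is 79.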